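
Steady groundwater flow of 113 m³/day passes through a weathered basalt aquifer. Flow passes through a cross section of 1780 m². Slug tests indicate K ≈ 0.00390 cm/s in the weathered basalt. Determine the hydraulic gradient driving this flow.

Convert K: 0.00390 cm/s × 864 = 3.370 m/day.
From Q = K·A·i, i = Q / (K·A) = 113 / (3.370 × 1780) = 0.01884.

0.0188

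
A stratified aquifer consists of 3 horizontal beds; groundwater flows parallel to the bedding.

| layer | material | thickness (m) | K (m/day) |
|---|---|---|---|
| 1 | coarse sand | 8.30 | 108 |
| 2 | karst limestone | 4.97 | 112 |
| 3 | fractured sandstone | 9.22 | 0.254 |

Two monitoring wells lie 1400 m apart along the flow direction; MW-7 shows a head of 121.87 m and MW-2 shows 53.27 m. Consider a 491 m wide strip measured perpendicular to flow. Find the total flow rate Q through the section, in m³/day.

35000

Flow is parallel to layering, so each bed carries its own Darcy discharge and the transmissivities add.
Σ(K_i·b_i) = 108×8.30 + 112×4.97 + 0.254×9.22 = 1455 m²/day.
Hydraulic gradient i = (121.87 − 53.27) / 1400 = 68.6 / 1400 = 0.04900.
Q = Σ(K_i·b_i) · W · i = 1455 × 491 × 0.04900 = 35015 m³/day.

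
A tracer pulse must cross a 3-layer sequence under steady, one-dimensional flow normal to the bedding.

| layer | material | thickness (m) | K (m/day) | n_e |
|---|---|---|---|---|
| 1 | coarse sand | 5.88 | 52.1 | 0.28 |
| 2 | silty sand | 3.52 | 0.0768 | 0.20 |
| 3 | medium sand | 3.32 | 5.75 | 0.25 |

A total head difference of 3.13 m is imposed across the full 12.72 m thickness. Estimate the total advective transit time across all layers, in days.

47.3

With flow normal to the layers, continuity requires the same specific discharge q through every layer.
Σ(b_i/K_i) = 5.88/52.1 + 3.52/0.0768 + 3.32/5.75 = 46.52 d.
q = Δh / Σ(b_i/K_i) = 3.13 / 46.52 = 0.06728 m/day.
In each layer the seepage velocity is v_i = q/n_i, so the layer transit time is t_i = b_i·n_i / q:
  layer 1 (coarse sand): t_1 = 5.88 × 0.28 / 0.06728 = 24.47 d
  layer 2 (silty sand): t_2 = 3.52 × 0.20 / 0.06728 = 10.46 d
  layer 3 (medium sand): t_3 = 3.32 × 0.25 / 0.06728 = 12.34 d
Total t = Σ t_i = 47.27 days.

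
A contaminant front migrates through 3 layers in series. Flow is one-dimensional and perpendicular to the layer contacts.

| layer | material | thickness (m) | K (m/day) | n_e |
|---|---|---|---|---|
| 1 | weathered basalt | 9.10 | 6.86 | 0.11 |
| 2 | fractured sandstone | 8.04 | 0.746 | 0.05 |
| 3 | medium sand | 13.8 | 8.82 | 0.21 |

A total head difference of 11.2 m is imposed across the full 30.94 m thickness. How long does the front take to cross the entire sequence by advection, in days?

With flow normal to the layers, continuity requires the same specific discharge q through every layer.
Σ(b_i/K_i) = 9.10/6.86 + 8.04/0.746 + 13.8/8.82 = 13.67 d.
q = Δh / Σ(b_i/K_i) = 11.2 / 13.67 = 0.8194 m/day.
In each layer the seepage velocity is v_i = q/n_i, so the layer transit time is t_i = b_i·n_i / q:
  layer 1 (weathered basalt): t_1 = 9.10 × 0.11 / 0.8194 = 1.222 d
  layer 2 (fractured sandstone): t_2 = 8.04 × 0.05 / 0.8194 = 0.4906 d
  layer 3 (medium sand): t_3 = 13.8 × 0.21 / 0.8194 = 3.537 d
Total t = Σ t_i = 5.249 days.

5.25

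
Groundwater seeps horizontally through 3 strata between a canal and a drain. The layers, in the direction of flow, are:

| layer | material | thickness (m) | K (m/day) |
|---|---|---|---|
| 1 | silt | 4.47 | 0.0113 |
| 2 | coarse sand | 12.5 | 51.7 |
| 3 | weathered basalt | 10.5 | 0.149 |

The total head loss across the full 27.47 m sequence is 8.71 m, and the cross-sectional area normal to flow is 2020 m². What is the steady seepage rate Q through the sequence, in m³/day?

Flow is perpendicular to layering, so the layers act in series and the equivalent K is the thickness-weighted harmonic mean.
Total thickness L = 4.47 + 12.5 + 10.5 = 27.47 m.
Σ(b_i/K_i) = 4.47/0.0113 + 12.5/51.7 + 10.5/0.149 = 466.3 d.
K_eq = L / Σ(b_i/K_i) = 27.47 / 466.3 = 0.05891 m/day.
Q = K_eq · A · (Δh/L) = 0.05891 × 2020 × (8.71/27.47) = 37.73 m³/day.

37.7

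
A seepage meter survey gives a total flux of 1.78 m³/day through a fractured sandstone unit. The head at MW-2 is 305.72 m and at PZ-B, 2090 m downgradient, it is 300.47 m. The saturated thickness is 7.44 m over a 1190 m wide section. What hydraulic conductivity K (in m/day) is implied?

0.0800

Cross-sectional area A = 1190 × 7.44 = 8854 m².
Hydraulic gradient i = (305.72 − 300.47) / 2090 = 5.25 / 2090 = 0.002512.
From Q = K·A·i, K = Q / (A·i) = 1.78 / (8854 × 0.002512) = 0.08004 m/day.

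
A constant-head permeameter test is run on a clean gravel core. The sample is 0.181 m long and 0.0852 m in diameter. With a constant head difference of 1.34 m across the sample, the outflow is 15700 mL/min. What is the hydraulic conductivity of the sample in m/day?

536

Cross-sectional area A = π·(d/2)² = π × (0.0852/2)² = 0.005701 m².
Convert discharge: 15700 mL/min = 0.0002617 m³/s.
Darcy's law rearranged: K = Q·L / (A·Δh) = 0.0002617 × 0.181 / (0.005701 × 1.34) = 0.006199 m/s = 535.6 m/day.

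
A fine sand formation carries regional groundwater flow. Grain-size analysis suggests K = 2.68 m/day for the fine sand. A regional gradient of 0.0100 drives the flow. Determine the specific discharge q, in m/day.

Hydraulic gradient i = 0.0100.
Specific discharge q = K · i = 2.680 × 0.01000 = 0.02680 m/day.

0.0268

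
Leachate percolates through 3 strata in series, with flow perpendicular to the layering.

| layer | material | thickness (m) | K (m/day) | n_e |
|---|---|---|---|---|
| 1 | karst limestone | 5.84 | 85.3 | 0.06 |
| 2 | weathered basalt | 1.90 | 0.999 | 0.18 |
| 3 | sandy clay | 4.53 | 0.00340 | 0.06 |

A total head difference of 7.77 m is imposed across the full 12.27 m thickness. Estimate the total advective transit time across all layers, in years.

With flow normal to the layers, continuity requires the same specific discharge q through every layer.
Σ(b_i/K_i) = 5.84/85.3 + 1.90/0.999 + 4.53/0.00340 = 1334 d.
q = Δh / Σ(b_i/K_i) = 7.77 / 1334 = 0.005823 m/day.
In each layer the seepage velocity is v_i = q/n_i, so the layer transit time is t_i = b_i·n_i / q:
  layer 1 (karst limestone): t_1 = 5.84 × 0.06 / 0.005823 = 60.17 d
  layer 2 (weathered basalt): t_2 = 1.90 × 0.18 / 0.005823 = 58.73 d
  layer 3 (sandy clay): t_3 = 4.53 × 0.06 / 0.005823 = 46.68 d
Total t = Σ t_i = 165.6 days = 0.4533 years.

0.453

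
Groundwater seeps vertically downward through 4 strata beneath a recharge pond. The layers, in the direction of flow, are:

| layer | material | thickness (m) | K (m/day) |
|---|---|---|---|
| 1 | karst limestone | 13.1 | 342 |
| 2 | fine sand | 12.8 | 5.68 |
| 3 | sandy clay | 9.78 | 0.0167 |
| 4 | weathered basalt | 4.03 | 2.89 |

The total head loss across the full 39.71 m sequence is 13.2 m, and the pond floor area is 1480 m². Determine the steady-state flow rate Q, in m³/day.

33.2

Flow is perpendicular to layering, so the layers act in series and the equivalent K is the thickness-weighted harmonic mean.
Total thickness L = 13.1 + 12.8 + 9.78 + 4.03 = 39.71 m.
Σ(b_i/K_i) = 13.1/342 + 12.8/5.68 + 9.78/0.0167 + 4.03/2.89 = 589.3 d.
K_eq = L / Σ(b_i/K_i) = 39.71 / 589.3 = 0.06738 m/day.
Q = K_eq · A · (Δh/L) = 0.06738 × 1480 × (13.2/39.71) = 33.15 m³/day.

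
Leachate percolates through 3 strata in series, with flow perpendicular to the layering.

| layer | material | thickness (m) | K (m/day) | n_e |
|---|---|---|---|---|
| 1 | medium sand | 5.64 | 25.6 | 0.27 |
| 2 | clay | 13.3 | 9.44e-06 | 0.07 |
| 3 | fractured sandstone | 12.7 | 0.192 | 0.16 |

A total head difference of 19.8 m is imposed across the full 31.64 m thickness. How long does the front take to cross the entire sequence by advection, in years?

With flow normal to the layers, continuity requires the same specific discharge q through every layer.
Σ(b_i/K_i) = 5.64/25.6 + 13.3/9.44e-06 + 12.7/0.192 = 1.409e+06 d.
q = Δh / Σ(b_i/K_i) = 19.8 / 1.409e+06 = 1.405e-05 m/day.
In each layer the seepage velocity is v_i = q/n_i, so the layer transit time is t_i = b_i·n_i / q:
  layer 1 (medium sand): t_1 = 5.64 × 0.27 / 1.405e-05 = 1.084e+05 d
  layer 2 (clay): t_2 = 13.3 × 0.07 / 1.405e-05 = 66250 d
  layer 3 (fractured sandstone): t_3 = 12.7 × 0.16 / 1.405e-05 = 1.446e+05 d
Total t = Σ t_i = 3.192e+05 days = 873.9 years.

874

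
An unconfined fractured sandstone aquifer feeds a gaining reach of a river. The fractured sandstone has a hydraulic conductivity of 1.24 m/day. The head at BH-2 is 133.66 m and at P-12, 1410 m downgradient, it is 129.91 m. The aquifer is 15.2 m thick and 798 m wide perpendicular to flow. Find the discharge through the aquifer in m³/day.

40.0

Cross-sectional area A = 798 × 15.2 = 12130 m².
Hydraulic gradient i = (133.66 − 129.91) / 1410 = 3.75 / 1410 = 0.002660.
Darcy's law: Q = K · A · i = 1.240 × 12130 × 0.002660 = 40.00 m³/day.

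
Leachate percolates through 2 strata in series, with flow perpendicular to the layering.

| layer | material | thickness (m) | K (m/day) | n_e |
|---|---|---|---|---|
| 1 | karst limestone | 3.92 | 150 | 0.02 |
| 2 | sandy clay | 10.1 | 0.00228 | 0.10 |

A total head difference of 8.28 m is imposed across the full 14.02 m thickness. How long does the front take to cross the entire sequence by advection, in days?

582

With flow normal to the layers, continuity requires the same specific discharge q through every layer.
Σ(b_i/K_i) = 3.92/150 + 10.1/0.00228 = 4430 d.
q = Δh / Σ(b_i/K_i) = 8.28 / 4430 = 0.001869 m/day.
In each layer the seepage velocity is v_i = q/n_i, so the layer transit time is t_i = b_i·n_i / q:
  layer 1 (karst limestone): t_1 = 3.92 × 0.02 / 0.001869 = 41.94 d
  layer 2 (sandy clay): t_2 = 10.1 × 0.10 / 0.001869 = 540.4 d
Total t = Σ t_i = 582.3 days.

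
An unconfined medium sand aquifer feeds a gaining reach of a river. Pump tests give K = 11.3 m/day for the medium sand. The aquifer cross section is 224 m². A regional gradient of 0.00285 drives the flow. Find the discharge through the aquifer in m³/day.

7.21

Hydraulic gradient i = 0.00285.
Darcy's law: Q = K · A · i = 11.30 × 224.0 × 0.002850 = 7.214 m³/day.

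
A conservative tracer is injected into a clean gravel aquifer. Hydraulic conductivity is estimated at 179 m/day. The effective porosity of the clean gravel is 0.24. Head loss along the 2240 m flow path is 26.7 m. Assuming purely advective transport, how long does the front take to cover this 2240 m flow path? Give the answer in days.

252

Hydraulic gradient i = Δh / L = 26.7 / 2240 = 0.01192.
Darcy flux q = K · i = 179.0 × 0.01192 = 2.134 m/day.
Seepage velocity v = q / n_e = 2.134 / 0.24 = 8.890 m/day.
Travel time t = L / v = 2240 / 8.890 = 252.0 days.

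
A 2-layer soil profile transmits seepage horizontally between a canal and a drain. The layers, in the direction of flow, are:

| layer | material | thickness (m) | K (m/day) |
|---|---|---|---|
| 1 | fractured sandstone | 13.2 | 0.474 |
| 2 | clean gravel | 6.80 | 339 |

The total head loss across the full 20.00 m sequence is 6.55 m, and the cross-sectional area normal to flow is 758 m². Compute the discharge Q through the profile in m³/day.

Flow is perpendicular to layering, so the layers act in series and the equivalent K is the thickness-weighted harmonic mean.
Total thickness L = 13.2 + 6.80 = 20.00 m.
Σ(b_i/K_i) = 13.2/0.474 + 6.80/339 = 27.87 d.
K_eq = L / Σ(b_i/K_i) = 20.00 / 27.87 = 0.7177 m/day.
Q = K_eq · A · (Δh/L) = 0.7177 × 758 × (6.55/20.00) = 178.2 m³/day.

178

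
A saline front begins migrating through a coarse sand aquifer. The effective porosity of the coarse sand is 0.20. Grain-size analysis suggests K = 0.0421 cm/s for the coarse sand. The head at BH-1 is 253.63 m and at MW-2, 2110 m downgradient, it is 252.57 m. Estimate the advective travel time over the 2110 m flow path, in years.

63.2

Convert K: 0.0421 cm/s × 864 = 36.37 m/day.
Hydraulic gradient i = (253.63 − 252.57) / 2110 = 1.06 / 2110 = 0.0005024.
Darcy flux q = K · i = 36.37 × 0.0005024 = 0.01827 m/day.
Seepage velocity v = q / n_e = 0.01827 / 0.20 = 0.09137 m/day.
Travel time t = L / v = 2110 / 0.09137 = 23094 days = 63.23 years.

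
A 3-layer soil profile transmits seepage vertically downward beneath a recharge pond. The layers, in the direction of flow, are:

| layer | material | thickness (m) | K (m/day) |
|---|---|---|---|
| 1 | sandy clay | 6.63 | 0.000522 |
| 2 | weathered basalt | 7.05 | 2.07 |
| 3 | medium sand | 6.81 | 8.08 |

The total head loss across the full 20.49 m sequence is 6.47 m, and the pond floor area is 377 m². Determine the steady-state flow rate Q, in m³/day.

Flow is perpendicular to layering, so the layers act in series and the equivalent K is the thickness-weighted harmonic mean.
Total thickness L = 6.63 + 7.05 + 6.81 = 20.49 m.
Σ(b_i/K_i) = 6.63/0.000522 + 7.05/2.07 + 6.81/8.08 = 12705 d.
K_eq = L / Σ(b_i/K_i) = 20.49 / 12705 = 0.001613 m/day.
Q = K_eq · A · (Δh/L) = 0.001613 × 377 × (6.47/20.49) = 0.1920 m³/day.

0.192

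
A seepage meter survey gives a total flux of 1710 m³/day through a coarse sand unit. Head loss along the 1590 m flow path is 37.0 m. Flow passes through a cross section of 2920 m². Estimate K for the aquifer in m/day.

25.2

Hydraulic gradient i = Δh / L = 37.0 / 1590 = 0.02327.
From Q = K·A·i, K = Q / (A·i) = 1710 / (2920 × 0.02327) = 25.17 m/day.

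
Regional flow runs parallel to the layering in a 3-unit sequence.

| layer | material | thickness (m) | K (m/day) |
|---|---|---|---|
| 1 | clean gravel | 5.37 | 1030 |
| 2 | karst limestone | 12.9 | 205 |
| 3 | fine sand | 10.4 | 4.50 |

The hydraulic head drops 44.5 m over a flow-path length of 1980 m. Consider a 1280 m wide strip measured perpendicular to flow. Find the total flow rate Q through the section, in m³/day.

Flow is parallel to layering, so each bed carries its own Darcy discharge and the transmissivities add.
Σ(K_i·b_i) = 1030×5.37 + 205×12.9 + 4.50×10.4 = 8222 m²/day.
Hydraulic gradient i = Δh / L = 44.5 / 1980 = 0.02247.
Q = Σ(K_i·b_i) · W · i = 8222 × 1280 × 0.02247 = 2.365e+05 m³/day.

237000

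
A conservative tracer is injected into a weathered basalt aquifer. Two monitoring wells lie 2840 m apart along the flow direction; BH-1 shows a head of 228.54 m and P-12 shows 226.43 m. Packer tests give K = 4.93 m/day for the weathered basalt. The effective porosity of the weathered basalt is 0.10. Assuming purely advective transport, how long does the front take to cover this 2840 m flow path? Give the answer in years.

Hydraulic gradient i = (228.54 − 226.43) / 2840 = 2.11 / 2840 = 0.0007430.
Darcy flux q = K · i = 4.930 × 0.0007430 = 0.003663 m/day.
Seepage velocity v = q / n_e = 0.003663 / 0.10 = 0.03663 m/day.
Travel time t = L / v = 2840 / 0.03663 = 77537 days = 212.3 years.

212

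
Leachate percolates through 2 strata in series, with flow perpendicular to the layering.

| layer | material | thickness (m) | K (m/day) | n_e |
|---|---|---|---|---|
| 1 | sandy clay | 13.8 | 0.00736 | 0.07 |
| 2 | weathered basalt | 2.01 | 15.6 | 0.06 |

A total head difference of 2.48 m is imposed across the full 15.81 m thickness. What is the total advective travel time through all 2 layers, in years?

With flow normal to the layers, continuity requires the same specific discharge q through every layer.
Σ(b_i/K_i) = 13.8/0.00736 + 2.01/15.6 = 1875 d.
q = Δh / Σ(b_i/K_i) = 2.48 / 1875 = 0.001323 m/day.
In each layer the seepage velocity is v_i = q/n_i, so the layer transit time is t_i = b_i·n_i / q:
  layer 1 (sandy clay): t_1 = 13.8 × 0.07 / 0.001323 = 730.4 d
  layer 2 (weathered basalt): t_2 = 2.01 × 0.06 / 0.001323 = 91.19 d
Total t = Σ t_i = 821.6 days = 2.249 years.

2.25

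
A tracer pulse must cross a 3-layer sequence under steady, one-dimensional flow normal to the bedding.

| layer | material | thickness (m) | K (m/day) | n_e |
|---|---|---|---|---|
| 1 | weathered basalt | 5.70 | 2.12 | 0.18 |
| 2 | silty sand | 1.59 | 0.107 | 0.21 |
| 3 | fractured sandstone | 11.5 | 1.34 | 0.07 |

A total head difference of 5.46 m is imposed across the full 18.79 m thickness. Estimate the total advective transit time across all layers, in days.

10.4

With flow normal to the layers, continuity requires the same specific discharge q through every layer.
Σ(b_i/K_i) = 5.70/2.12 + 1.59/0.107 + 11.5/1.34 = 26.13 d.
q = Δh / Σ(b_i/K_i) = 5.46 / 26.13 = 0.2090 m/day.
In each layer the seepage velocity is v_i = q/n_i, so the layer transit time is t_i = b_i·n_i / q:
  layer 1 (weathered basalt): t_1 = 5.70 × 0.18 / 0.2090 = 4.910 d
  layer 2 (silty sand): t_2 = 1.59 × 0.21 / 0.2090 = 1.598 d
  layer 3 (fractured sandstone): t_3 = 11.5 × 0.07 / 0.2090 = 3.853 d
Total t = Σ t_i = 10.36 days.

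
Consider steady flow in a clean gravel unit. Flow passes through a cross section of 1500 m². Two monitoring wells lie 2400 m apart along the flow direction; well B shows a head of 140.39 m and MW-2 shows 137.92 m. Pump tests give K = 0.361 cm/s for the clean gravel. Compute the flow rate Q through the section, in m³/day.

Convert K: 0.361 cm/s × 864 = 311.9 m/day.
Hydraulic gradient i = (140.39 − 137.92) / 2400 = 2.47 / 2400 = 0.001029.
Darcy's law: Q = K · A · i = 311.9 × 1500 × 0.001029 = 481.5 m³/day.

482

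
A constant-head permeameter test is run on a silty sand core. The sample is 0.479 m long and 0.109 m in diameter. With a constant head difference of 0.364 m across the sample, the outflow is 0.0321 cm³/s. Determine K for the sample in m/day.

Cross-sectional area A = π·(d/2)² = π × (0.109/2)² = 0.009331 m².
Convert discharge: 0.0321 cm³/s = 3.210e-08 m³/s.
Darcy's law rearranged: K = Q·L / (A·Δh) = 3.210e-08 × 0.479 / (0.009331 × 0.364) = 4.527e-06 m/s = 0.3911 m/day.

0.391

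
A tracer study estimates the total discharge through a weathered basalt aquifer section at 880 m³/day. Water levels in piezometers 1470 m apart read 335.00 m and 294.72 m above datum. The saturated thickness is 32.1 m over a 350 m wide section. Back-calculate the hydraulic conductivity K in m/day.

2.86

Cross-sectional area A = 350 × 32.1 = 11235 m².
Hydraulic gradient i = (335.00 − 294.72) / 1470 = 40.28 / 1470 = 0.02740.
From Q = K·A·i, K = Q / (A·i) = 880 / (11235 × 0.02740) = 2.858 m/day.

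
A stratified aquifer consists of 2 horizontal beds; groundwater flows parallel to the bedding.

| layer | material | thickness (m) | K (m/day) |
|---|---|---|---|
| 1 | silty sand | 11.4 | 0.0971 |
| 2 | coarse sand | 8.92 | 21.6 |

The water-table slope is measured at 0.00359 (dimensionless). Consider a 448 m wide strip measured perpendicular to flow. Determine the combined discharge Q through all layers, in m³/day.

312

Flow is parallel to layering, so each bed carries its own Darcy discharge and the transmissivities add.
Σ(K_i·b_i) = 0.0971×11.4 + 21.6×8.92 = 193.8 m²/day.
Hydraulic gradient i = 0.00359.
Q = Σ(K_i·b_i) · W · i = 193.8 × 448 × 0.003590 = 311.7 m³/day.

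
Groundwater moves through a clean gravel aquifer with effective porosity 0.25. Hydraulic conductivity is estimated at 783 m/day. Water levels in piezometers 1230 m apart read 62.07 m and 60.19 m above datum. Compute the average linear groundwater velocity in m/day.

Hydraulic gradient i = (62.07 − 60.19) / 1230 = 1.88 / 1230 = 0.001528.
Darcy flux q = K · i = 783.0 × 0.001528 = 1.197 m/day.
Seepage velocity v = q / n_e = 1.197 / 0.25 = 4.787 m/day.

4.79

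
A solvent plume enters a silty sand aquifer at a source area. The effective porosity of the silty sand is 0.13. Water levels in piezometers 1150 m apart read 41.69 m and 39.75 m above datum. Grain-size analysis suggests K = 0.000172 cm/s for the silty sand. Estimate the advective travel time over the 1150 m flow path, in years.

Convert K: 0.000172 cm/s × 864 = 0.1486 m/day.
Hydraulic gradient i = (41.69 − 39.75) / 1150 = 1.94 / 1150 = 0.001687.
Darcy flux q = K · i = 0.1486 × 0.001687 = 0.0002507 m/day.
Seepage velocity v = q / n_e = 0.0002507 / 0.13 = 0.001928 m/day.
Travel time t = L / v = 1150 / 0.001928 = 5.963e+05 days = 1633 years.

1630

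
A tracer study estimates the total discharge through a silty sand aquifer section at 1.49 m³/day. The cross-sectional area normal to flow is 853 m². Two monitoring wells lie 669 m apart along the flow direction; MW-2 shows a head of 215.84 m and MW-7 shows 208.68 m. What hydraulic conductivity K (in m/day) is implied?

0.163

Hydraulic gradient i = (215.84 − 208.68) / 669 = 7.16 / 669 = 0.01070.
From Q = K·A·i, K = Q / (A·i) = 1.49 / (853.0 × 0.01070) = 0.1632 m/day.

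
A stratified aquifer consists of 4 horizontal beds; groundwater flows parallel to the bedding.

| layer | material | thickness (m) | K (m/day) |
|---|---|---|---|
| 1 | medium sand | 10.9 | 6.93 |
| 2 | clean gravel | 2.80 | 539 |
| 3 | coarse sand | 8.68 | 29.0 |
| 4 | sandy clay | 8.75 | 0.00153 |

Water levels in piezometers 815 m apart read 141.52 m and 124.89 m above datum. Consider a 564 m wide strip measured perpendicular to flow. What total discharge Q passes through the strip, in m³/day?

21100

Flow is parallel to layering, so each bed carries its own Darcy discharge and the transmissivities add.
Σ(K_i·b_i) = 6.93×10.9 + 539×2.80 + 29.0×8.68 + 0.00153×8.75 = 1836 m²/day.
Hydraulic gradient i = (141.52 − 124.89) / 815 = 16.63 / 815 = 0.02040.
Q = Σ(K_i·b_i) · W · i = 1836 × 564 × 0.02040 = 21135 m³/day.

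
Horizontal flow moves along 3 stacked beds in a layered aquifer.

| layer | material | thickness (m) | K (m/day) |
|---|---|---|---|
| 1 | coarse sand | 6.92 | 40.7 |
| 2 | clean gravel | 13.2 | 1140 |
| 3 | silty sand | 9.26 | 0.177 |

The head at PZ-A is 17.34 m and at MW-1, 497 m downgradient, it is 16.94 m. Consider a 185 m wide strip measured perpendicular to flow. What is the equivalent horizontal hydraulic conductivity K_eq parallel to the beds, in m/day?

Flow is parallel to layering, so each bed carries its own Darcy discharge and the transmissivities add.
Σ(K_i·b_i) = 40.7×6.92 + 1140×13.2 + 0.177×9.26 = 15331 m²/day.
Total thickness b = 29.38 m, so K_eq = Σ(K_i·b_i)/b = 521.8 m/day.

522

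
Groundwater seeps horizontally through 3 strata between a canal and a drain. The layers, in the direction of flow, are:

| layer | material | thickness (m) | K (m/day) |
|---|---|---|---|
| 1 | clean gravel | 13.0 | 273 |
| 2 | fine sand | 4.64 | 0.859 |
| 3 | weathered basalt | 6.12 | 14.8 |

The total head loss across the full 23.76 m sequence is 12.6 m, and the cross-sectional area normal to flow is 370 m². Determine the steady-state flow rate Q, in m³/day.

795

Flow is perpendicular to layering, so the layers act in series and the equivalent K is the thickness-weighted harmonic mean.
Total thickness L = 13.0 + 4.64 + 6.12 = 23.76 m.
Σ(b_i/K_i) = 13.0/273 + 4.64/0.859 + 6.12/14.8 = 5.863 d.
K_eq = L / Σ(b_i/K_i) = 23.76 / 5.863 = 4.053 m/day.
Q = K_eq · A · (Δh/L) = 4.053 × 370 × (12.6/23.76) = 795.2 m³/day.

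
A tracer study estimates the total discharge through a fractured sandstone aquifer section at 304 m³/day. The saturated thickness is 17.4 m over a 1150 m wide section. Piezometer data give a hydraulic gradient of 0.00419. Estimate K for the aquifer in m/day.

Cross-sectional area A = 1150 × 17.4 = 20010 m².
Hydraulic gradient i = 0.00419.
From Q = K·A·i, K = Q / (A·i) = 304 / (20010 × 0.004190) = 3.626 m/day.

3.63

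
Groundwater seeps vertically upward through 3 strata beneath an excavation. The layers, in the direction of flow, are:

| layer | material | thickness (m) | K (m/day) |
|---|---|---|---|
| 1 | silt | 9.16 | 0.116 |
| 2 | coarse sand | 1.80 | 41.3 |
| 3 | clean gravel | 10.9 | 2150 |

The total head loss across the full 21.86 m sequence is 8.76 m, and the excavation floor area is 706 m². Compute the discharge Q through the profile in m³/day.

78.3

Flow is perpendicular to layering, so the layers act in series and the equivalent K is the thickness-weighted harmonic mean.
Total thickness L = 9.16 + 1.80 + 10.9 = 21.86 m.
Σ(b_i/K_i) = 9.16/0.116 + 1.80/41.3 + 10.9/2150 = 79.01 d.
K_eq = L / Σ(b_i/K_i) = 21.86 / 79.01 = 0.2767 m/day.
Q = K_eq · A · (Δh/L) = 0.2767 × 706 × (8.76/21.86) = 78.27 m³/day.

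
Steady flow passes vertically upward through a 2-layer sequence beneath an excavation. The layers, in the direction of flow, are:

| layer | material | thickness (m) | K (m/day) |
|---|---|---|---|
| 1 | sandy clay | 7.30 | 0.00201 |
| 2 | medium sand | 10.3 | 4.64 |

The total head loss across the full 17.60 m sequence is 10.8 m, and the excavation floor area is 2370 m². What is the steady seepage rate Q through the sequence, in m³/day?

7.04

Flow is perpendicular to layering, so the layers act in series and the equivalent K is the thickness-weighted harmonic mean.
Total thickness L = 7.30 + 10.3 = 17.60 m.
Σ(b_i/K_i) = 7.30/0.00201 + 10.3/4.64 = 3634 d.
K_eq = L / Σ(b_i/K_i) = 17.60 / 3634 = 0.004843 m/day.
Q = K_eq · A · (Δh/L) = 0.004843 × 2370 × (10.8/17.60) = 7.043 m³/day.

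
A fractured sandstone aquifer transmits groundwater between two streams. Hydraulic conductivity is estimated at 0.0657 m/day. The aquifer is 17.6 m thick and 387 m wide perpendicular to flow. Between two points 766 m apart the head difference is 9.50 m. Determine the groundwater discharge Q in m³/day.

5.55

Cross-sectional area A = 387 × 17.6 = 6811 m².
Hydraulic gradient i = Δh / L = 9.50 / 766 = 0.01240.
Darcy's law: Q = K · A · i = 0.06570 × 6811 × 0.01240 = 5.550 m³/day.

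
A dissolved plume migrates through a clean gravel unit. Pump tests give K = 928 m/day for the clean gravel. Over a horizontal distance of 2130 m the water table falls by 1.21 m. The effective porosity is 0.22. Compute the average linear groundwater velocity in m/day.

2.40

Hydraulic gradient i = Δh / L = 1.21 / 2130 = 0.0005681.
Darcy flux q = K · i = 928.0 × 0.0005681 = 0.5272 m/day.
Seepage velocity v = q / n_e = 0.5272 / 0.22 = 2.396 m/day.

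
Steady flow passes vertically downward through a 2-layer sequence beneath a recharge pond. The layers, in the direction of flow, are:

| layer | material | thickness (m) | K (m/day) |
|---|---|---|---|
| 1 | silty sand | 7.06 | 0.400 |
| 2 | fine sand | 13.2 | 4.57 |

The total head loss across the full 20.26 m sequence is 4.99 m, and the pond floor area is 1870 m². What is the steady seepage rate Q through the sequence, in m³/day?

454

Flow is perpendicular to layering, so the layers act in series and the equivalent K is the thickness-weighted harmonic mean.
Total thickness L = 7.06 + 13.2 = 20.26 m.
Σ(b_i/K_i) = 7.06/0.400 + 13.2/4.57 = 20.54 d.
K_eq = L / Σ(b_i/K_i) = 20.26 / 20.54 = 0.9864 m/day.
Q = K_eq · A · (Δh/L) = 0.9864 × 1870 × (4.99/20.26) = 454.3 m³/day.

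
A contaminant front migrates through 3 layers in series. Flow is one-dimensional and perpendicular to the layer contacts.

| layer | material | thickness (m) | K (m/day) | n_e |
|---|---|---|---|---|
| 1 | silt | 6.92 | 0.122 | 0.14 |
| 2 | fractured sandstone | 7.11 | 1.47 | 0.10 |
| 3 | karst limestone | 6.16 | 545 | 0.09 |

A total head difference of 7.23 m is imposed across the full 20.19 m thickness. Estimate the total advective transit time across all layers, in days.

With flow normal to the layers, continuity requires the same specific discharge q through every layer.
Σ(b_i/K_i) = 6.92/0.122 + 7.11/1.47 + 6.16/545 = 61.57 d.
q = Δh / Σ(b_i/K_i) = 7.23 / 61.57 = 0.1174 m/day.
In each layer the seepage velocity is v_i = q/n_i, so the layer transit time is t_i = b_i·n_i / q:
  layer 1 (silt): t_1 = 6.92 × 0.14 / 0.1174 = 8.250 d
  layer 2 (fractured sandstone): t_2 = 7.11 × 0.10 / 0.1174 = 6.055 d
  layer 3 (karst limestone): t_3 = 6.16 × 0.09 / 0.1174 = 4.721 d
Total t = Σ t_i = 19.03 days.

19.0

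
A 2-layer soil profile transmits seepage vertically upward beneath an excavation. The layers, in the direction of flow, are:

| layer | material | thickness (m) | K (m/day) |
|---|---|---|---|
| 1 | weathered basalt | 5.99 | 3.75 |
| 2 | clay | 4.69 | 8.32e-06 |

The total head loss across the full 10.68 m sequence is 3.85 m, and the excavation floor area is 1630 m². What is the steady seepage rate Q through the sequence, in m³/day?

0.0111

Flow is perpendicular to layering, so the layers act in series and the equivalent K is the thickness-weighted harmonic mean.
Total thickness L = 5.99 + 4.69 = 10.68 m.
Σ(b_i/K_i) = 5.99/3.75 + 4.69/8.32e-06 = 5.637e+05 d.
K_eq = L / Σ(b_i/K_i) = 10.68 / 5.637e+05 = 1.895e-05 m/day.
Q = K_eq · A · (Δh/L) = 1.895e-05 × 1630 × (3.85/10.68) = 0.01113 m³/day.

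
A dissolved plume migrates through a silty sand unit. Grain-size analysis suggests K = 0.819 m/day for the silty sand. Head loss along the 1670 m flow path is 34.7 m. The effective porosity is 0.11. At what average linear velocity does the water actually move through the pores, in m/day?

0.155

Hydraulic gradient i = Δh / L = 34.7 / 1670 = 0.02078.
Darcy flux q = K · i = 0.8190 × 0.02078 = 0.01702 m/day.
Seepage velocity v = q / n_e = 0.01702 / 0.11 = 0.1547 m/day.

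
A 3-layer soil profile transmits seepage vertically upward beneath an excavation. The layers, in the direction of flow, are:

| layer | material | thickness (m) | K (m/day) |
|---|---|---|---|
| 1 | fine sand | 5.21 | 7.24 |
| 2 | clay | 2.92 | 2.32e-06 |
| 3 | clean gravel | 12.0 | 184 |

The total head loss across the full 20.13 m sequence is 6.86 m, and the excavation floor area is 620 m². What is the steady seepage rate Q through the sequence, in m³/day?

0.00338

Flow is perpendicular to layering, so the layers act in series and the equivalent K is the thickness-weighted harmonic mean.
Total thickness L = 5.21 + 2.92 + 12.0 = 20.13 m.
Σ(b_i/K_i) = 5.21/7.24 + 2.92/2.32e-06 + 12.0/184 = 1.259e+06 d.
K_eq = L / Σ(b_i/K_i) = 20.13 / 1.259e+06 = 1.599e-05 m/day.
Q = K_eq · A · (Δh/L) = 1.599e-05 × 620 × (6.86/20.13) = 0.003379 m³/day.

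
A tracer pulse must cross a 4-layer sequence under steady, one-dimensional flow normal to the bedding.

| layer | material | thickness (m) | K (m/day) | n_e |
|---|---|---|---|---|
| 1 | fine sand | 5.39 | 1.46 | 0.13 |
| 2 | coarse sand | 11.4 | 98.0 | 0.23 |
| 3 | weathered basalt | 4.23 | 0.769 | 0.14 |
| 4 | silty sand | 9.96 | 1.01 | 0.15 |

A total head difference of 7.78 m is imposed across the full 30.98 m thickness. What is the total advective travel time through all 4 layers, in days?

With flow normal to the layers, continuity requires the same specific discharge q through every layer.
Σ(b_i/K_i) = 5.39/1.46 + 11.4/98.0 + 4.23/0.769 + 9.96/1.01 = 19.17 d.
q = Δh / Σ(b_i/K_i) = 7.78 / 19.17 = 0.4058 m/day.
In each layer the seepage velocity is v_i = q/n_i, so the layer transit time is t_i = b_i·n_i / q:
  layer 1 (fine sand): t_1 = 5.39 × 0.13 / 0.4058 = 1.727 d
  layer 2 (coarse sand): t_2 = 11.4 × 0.23 / 0.4058 = 6.461 d
  layer 3 (weathered basalt): t_3 = 4.23 × 0.14 / 0.4058 = 1.459 d
  layer 4 (silty sand): t_4 = 9.96 × 0.15 / 0.4058 = 3.681 d
Total t = Σ t_i = 13.33 days.

13.3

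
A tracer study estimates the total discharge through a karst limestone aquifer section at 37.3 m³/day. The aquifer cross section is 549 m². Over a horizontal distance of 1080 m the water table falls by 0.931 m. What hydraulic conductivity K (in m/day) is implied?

Hydraulic gradient i = Δh / L = 0.931 / 1080 = 0.0008620.
From Q = K·A·i, K = Q / (A·i) = 37.3 / (549.0 × 0.0008620) = 78.82 m/day.

78.8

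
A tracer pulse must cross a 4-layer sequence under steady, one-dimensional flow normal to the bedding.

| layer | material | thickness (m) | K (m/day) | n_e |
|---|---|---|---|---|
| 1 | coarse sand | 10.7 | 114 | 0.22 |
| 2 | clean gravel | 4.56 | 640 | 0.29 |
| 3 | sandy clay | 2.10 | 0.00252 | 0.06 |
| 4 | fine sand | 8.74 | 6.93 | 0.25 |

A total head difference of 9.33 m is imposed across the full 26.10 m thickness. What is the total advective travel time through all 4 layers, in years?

1.47

With flow normal to the layers, continuity requires the same specific discharge q through every layer.
Σ(b_i/K_i) = 10.7/114 + 4.56/640 + 2.10/0.00252 + 8.74/6.93 = 834.7 d.
q = Δh / Σ(b_i/K_i) = 9.33 / 834.7 = 0.01118 m/day.
In each layer the seepage velocity is v_i = q/n_i, so the layer transit time is t_i = b_i·n_i / q:
  layer 1 (coarse sand): t_1 = 10.7 × 0.22 / 0.01118 = 210.6 d
  layer 2 (clean gravel): t_2 = 4.56 × 0.29 / 0.01118 = 118.3 d
  layer 3 (sandy clay): t_3 = 2.10 × 0.06 / 0.01118 = 11.27 d
  layer 4 (fine sand): t_4 = 8.74 × 0.25 / 0.01118 = 195.5 d
Total t = Σ t_i = 535.7 days = 1.467 years.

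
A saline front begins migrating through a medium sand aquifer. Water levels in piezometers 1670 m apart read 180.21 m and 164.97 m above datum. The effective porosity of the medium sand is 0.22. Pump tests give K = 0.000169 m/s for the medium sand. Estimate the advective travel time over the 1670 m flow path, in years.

7.55

Convert K: 0.000169 m/s × 86400 = 14.60 m/day.
Hydraulic gradient i = (180.21 − 164.97) / 1670 = 15.24 / 1670 = 0.009126.
Darcy flux q = K · i = 14.60 × 0.009126 = 0.1333 m/day.
Seepage velocity v = q / n_e = 0.1333 / 0.22 = 0.6057 m/day.
Travel time t = L / v = 1670 / 0.6057 = 2757 days = 7.549 years.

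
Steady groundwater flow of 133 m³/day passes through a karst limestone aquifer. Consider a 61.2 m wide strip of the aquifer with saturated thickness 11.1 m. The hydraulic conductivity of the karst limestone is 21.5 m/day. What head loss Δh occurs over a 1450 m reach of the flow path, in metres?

13.2

Cross-sectional area A = 61.2 × 11.1 = 679.3 m².
From Q = K·A·i, i = Q / (K·A) = 133 / (21.50 × 679.3) = 0.009106.
Head loss Δh = i · L = 0.009106 × 1450 = 13.20 m.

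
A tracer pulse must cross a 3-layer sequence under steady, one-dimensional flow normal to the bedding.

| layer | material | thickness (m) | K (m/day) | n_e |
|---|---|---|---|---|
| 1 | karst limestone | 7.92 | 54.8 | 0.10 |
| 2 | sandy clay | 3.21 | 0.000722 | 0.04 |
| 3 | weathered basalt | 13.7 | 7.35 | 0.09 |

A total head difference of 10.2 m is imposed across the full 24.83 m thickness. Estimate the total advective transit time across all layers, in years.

2.57

With flow normal to the layers, continuity requires the same specific discharge q through every layer.
Σ(b_i/K_i) = 7.92/54.8 + 3.21/0.000722 + 13.7/7.35 = 4448 d.
q = Δh / Σ(b_i/K_i) = 10.2 / 4448 = 0.002293 m/day.
In each layer the seepage velocity is v_i = q/n_i, so the layer transit time is t_i = b_i·n_i / q:
  layer 1 (karst limestone): t_1 = 7.92 × 0.10 / 0.002293 = 345.4 d
  layer 2 (sandy clay): t_2 = 3.21 × 0.04 / 0.002293 = 55.99 d
  layer 3 (weathered basalt): t_3 = 13.7 × 0.09 / 0.002293 = 537.7 d
Total t = Σ t_i = 939.0 days = 2.571 years.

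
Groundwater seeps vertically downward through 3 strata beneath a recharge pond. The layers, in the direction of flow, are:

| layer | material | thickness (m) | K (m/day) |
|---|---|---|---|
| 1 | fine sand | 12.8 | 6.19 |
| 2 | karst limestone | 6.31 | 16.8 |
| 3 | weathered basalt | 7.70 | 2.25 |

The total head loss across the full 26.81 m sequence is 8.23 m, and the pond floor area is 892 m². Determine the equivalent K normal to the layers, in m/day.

Flow is perpendicular to layering, so the layers act in series and the equivalent K is the thickness-weighted harmonic mean.
Total thickness L = 12.8 + 6.31 + 7.70 = 26.81 m.
Σ(b_i/K_i) = 12.8/6.19 + 6.31/16.8 + 7.70/2.25 = 5.866 d.
K_eq = L / Σ(b_i/K_i) = 26.81 / 5.866 = 4.571 m/day.

4.57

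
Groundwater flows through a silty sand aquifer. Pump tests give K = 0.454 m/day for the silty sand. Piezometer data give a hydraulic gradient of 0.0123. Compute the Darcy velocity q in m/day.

Hydraulic gradient i = 0.0123.
Specific discharge q = K · i = 0.4540 × 0.01230 = 0.005584 m/day.

0.00558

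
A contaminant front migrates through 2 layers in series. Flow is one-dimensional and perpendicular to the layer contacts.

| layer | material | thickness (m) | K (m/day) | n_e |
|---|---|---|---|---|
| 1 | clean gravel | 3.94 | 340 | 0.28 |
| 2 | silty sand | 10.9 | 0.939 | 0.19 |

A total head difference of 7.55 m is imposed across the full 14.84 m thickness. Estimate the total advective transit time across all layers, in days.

4.89

With flow normal to the layers, continuity requires the same specific discharge q through every layer.
Σ(b_i/K_i) = 3.94/340 + 10.9/0.939 = 11.62 d.
q = Δh / Σ(b_i/K_i) = 7.55 / 11.62 = 0.6498 m/day.
In each layer the seepage velocity is v_i = q/n_i, so the layer transit time is t_i = b_i·n_i / q:
  layer 1 (clean gravel): t_1 = 3.94 × 0.28 / 0.6498 = 1.698 d
  layer 2 (silty sand): t_2 = 10.9 × 0.19 / 0.6498 = 3.187 d
Total t = Σ t_i = 4.885 days.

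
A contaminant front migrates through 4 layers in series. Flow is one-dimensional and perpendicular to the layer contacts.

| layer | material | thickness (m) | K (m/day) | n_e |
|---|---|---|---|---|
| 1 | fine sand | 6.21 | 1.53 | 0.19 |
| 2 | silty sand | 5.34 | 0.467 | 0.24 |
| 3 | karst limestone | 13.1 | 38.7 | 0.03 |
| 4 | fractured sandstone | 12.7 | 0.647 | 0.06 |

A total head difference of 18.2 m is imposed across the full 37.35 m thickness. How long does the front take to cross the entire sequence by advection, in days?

With flow normal to the layers, continuity requires the same specific discharge q through every layer.
Σ(b_i/K_i) = 6.21/1.53 + 5.34/0.467 + 13.1/38.7 + 12.7/0.647 = 35.46 d.
q = Δh / Σ(b_i/K_i) = 18.2 / 35.46 = 0.5132 m/day.
In each layer the seepage velocity is v_i = q/n_i, so the layer transit time is t_i = b_i·n_i / q:
  layer 1 (fine sand): t_1 = 6.21 × 0.19 / 0.5132 = 2.299 d
  layer 2 (silty sand): t_2 = 5.34 × 0.24 / 0.5132 = 2.497 d
  layer 3 (karst limestone): t_3 = 13.1 × 0.03 / 0.5132 = 0.7657 d
  layer 4 (fractured sandstone): t_4 = 12.7 × 0.06 / 0.5132 = 1.485 d
Total t = Σ t_i = 7.046 days.

7.05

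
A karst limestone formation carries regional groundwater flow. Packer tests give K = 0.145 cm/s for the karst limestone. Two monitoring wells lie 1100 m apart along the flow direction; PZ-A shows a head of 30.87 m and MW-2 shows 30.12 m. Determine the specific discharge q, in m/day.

Convert K: 0.145 cm/s × 864 = 125.3 m/day.
Hydraulic gradient i = (30.87 − 30.12) / 1100 = 0.75 / 1100 = 0.0006818.
Specific discharge q = K · i = 125.3 × 0.0006818 = 0.08542 m/day.

0.0854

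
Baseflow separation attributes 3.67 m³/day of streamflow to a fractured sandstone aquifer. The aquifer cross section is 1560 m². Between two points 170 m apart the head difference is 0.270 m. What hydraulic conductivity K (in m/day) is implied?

1.48

Hydraulic gradient i = Δh / L = 0.270 / 170 = 0.001588.
From Q = K·A·i, K = Q / (A·i) = 3.67 / (1560 × 0.001588) = 1.481 m/day.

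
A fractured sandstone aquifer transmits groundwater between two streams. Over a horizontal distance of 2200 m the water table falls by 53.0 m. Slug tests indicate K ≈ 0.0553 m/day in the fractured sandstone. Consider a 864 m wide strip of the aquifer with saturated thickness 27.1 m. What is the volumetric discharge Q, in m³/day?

Cross-sectional area A = 864 × 27.1 = 23414 m².
Hydraulic gradient i = Δh / L = 53.0 / 2200 = 0.02409.
Darcy's law: Q = K · A · i = 0.05530 × 23414 × 0.02409 = 31.19 m³/day.

31.2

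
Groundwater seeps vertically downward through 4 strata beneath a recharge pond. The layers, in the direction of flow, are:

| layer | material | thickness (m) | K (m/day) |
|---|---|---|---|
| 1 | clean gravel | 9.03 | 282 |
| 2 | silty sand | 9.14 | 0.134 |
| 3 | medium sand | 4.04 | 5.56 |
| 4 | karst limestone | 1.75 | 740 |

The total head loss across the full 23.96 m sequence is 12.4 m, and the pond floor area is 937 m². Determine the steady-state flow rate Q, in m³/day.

Flow is perpendicular to layering, so the layers act in series and the equivalent K is the thickness-weighted harmonic mean.
Total thickness L = 9.03 + 9.14 + 4.04 + 1.75 = 23.96 m.
Σ(b_i/K_i) = 9.03/282 + 9.14/0.134 + 4.04/5.56 + 1.75/740 = 68.97 d.
K_eq = L / Σ(b_i/K_i) = 23.96 / 68.97 = 0.3474 m/day.
Q = K_eq · A · (Δh/L) = 0.3474 × 937 × (12.4/23.96) = 168.5 m³/day.

168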